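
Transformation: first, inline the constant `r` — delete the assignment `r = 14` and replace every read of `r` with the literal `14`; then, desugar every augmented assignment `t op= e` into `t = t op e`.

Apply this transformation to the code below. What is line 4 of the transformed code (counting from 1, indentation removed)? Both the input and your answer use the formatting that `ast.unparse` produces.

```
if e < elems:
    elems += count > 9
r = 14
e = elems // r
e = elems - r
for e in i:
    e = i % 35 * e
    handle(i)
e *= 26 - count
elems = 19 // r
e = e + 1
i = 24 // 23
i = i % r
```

e = elems - 14

Transformed code:
if e < elems:
    elems = elems + (count > 9)
e = elems // 14
e = elems - 14
for e in i:
    e = i % 35 * e
    handle(i)
e = e * (26 - count)
elems = 19 // 14
e = e + 1
i = 24 // 23
i = i % 14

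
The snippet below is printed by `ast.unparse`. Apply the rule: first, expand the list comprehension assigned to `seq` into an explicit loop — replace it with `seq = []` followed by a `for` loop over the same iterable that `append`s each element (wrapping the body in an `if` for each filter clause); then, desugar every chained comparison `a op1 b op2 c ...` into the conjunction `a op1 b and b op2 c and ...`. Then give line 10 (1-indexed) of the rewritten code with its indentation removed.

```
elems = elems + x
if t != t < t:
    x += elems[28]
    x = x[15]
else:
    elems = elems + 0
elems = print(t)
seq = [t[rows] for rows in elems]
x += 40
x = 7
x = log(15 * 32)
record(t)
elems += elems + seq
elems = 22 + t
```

Transformed code:
elems = elems + x
if t != t and t < t:
    x += elems[28]
    x = x[15]
else:
    elems = elems + 0
elems = print(t)
seq = []
for rows in elems:
    seq.append(t[rows])
x += 40
x = 7
x = log(15 * 32)
record(t)
elems += elems + seq
elems = 22 + t

seq.append(t[rows])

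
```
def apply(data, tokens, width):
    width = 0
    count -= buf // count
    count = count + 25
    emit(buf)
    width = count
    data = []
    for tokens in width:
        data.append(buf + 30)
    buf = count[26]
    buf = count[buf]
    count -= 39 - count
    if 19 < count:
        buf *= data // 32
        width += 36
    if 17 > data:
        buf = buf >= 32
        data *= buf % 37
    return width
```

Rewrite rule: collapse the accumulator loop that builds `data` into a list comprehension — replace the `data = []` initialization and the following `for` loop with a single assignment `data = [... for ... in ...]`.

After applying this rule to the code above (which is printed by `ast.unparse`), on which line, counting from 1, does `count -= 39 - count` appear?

10

Transformed code:
def apply(data, tokens, width):
    width = 0
    count -= buf // count
    count = count + 25
    emit(buf)
    width = count
    data = [buf + 30 for tokens in width]
    buf = count[26]
    buf = count[buf]
    count -= 39 - count
    if 19 < count:
        buf *= data // 32
        width += 36
    if 17 > data:
        buf = buf >= 32
        data *= buf % 37
    return width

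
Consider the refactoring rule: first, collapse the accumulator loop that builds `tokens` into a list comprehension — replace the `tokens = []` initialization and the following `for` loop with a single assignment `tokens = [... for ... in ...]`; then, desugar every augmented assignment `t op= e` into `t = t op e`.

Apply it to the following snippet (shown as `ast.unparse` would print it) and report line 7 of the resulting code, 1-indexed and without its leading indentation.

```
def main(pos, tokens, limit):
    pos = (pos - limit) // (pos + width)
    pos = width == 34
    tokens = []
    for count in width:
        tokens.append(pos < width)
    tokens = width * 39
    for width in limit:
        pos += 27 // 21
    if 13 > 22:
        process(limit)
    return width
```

pos = pos + 27 // 21

Transformed code:
def main(pos, tokens, limit):
    pos = (pos - limit) // (pos + width)
    pos = width == 34
    tokens = [pos < width for count in width]
    tokens = width * 39
    for width in limit:
        pos = pos + 27 // 21
    if 13 > 22:
        process(limit)
    return width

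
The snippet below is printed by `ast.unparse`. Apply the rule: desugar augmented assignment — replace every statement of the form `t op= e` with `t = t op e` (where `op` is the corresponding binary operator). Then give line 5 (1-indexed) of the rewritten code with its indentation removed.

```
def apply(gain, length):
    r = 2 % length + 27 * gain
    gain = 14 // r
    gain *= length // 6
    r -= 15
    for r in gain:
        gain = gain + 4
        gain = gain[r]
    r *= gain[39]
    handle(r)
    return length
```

r = r - 15

Transformed code:
def apply(gain, length):
    r = 2 % length + 27 * gain
    gain = 14 // r
    gain = gain * (length // 6)
    r = r - 15
    for r in gain:
        gain = gain + 4
        gain = gain[r]
    r = r * gain[39]
    handle(r)
    return length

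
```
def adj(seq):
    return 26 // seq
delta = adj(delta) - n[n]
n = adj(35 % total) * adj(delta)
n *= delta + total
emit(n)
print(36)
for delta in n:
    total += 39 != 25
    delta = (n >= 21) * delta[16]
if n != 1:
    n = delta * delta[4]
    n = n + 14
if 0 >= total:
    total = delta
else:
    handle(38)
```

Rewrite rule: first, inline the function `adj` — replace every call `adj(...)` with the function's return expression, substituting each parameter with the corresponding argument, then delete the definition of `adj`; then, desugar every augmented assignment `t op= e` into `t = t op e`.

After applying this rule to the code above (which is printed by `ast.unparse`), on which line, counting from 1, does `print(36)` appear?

5

Transformed code:
delta = 26 // delta - n[n]
n = 26 // (35 % total) * (26 // delta)
n = n * (delta + total)
emit(n)
print(36)
for delta in n:
    total = total + (39 != 25)
    delta = (n >= 21) * delta[16]
if n != 1:
    n = delta * delta[4]
    n = n + 14
if 0 >= total:
    total = delta
else:
    handle(38)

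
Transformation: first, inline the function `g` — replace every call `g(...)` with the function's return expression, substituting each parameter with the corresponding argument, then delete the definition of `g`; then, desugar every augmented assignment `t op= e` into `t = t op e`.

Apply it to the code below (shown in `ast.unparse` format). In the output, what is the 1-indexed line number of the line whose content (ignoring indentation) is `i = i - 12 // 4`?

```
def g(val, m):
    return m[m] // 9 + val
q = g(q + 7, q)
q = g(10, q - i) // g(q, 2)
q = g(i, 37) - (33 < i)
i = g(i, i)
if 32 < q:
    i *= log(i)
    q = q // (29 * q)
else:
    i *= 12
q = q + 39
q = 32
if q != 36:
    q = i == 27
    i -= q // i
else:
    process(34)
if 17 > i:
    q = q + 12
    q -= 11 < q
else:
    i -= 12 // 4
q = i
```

Transformed code:
q = q[q] // 9 + (q + 7)
q = ((q - i)[q - i] // 9 + 10) // (2[2] // 9 + q)
q = 37[37] // 9 + i - (33 < i)
i = i[i] // 9 + i
if 32 < q:
    i = i * log(i)
    q = q // (29 * q)
else:
    i = i * 12
q = q + 39
q = 32
if q != 36:
    q = i == 27
    i = i - q // i
else:
    process(34)
if 17 > i:
    q = q + 12
    q = q - (11 < q)
else:
    i = i - 12 // 4
q = i

21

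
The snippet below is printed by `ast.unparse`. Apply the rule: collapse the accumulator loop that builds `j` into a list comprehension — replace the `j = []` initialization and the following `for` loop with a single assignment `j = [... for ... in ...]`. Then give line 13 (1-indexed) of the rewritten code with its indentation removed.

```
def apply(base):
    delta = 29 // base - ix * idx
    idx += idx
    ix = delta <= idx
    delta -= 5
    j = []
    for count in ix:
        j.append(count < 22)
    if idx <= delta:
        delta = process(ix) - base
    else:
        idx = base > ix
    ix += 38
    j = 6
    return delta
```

return delta

Transformed code:
def apply(base):
    delta = 29 // base - ix * idx
    idx += idx
    ix = delta <= idx
    delta -= 5
    j = [count < 22 for count in ix]
    if idx <= delta:
        delta = process(ix) - base
    else:
        idx = base > ix
    ix += 38
    j = 6
    return delta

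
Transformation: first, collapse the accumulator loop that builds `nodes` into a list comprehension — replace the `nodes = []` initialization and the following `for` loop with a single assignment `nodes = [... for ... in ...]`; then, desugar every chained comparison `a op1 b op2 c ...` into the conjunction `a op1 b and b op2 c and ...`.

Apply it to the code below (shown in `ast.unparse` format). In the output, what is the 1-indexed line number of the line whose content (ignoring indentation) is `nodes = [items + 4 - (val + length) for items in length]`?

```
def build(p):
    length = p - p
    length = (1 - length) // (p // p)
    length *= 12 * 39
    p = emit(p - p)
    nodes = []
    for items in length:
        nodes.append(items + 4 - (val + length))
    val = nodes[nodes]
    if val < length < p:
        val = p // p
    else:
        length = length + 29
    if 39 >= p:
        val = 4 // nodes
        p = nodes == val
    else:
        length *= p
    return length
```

Transformed code:
def build(p):
    length = p - p
    length = (1 - length) // (p // p)
    length *= 12 * 39
    p = emit(p - p)
    nodes = [items + 4 - (val + length) for items in length]
    val = nodes[nodes]
    if val < length and length < p:
        val = p // p
    else:
        length = length + 29
    if 39 >= p:
        val = 4 // nodes
        p = nodes == val
    else:
        length *= p
    return length

6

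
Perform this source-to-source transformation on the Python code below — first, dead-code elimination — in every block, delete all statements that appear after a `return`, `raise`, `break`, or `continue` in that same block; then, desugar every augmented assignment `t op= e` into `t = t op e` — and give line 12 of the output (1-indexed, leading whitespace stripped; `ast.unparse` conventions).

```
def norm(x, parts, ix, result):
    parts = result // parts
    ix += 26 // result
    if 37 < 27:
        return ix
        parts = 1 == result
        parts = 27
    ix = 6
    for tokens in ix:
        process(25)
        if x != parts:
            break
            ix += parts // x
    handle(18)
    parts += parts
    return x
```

Transformed code:
def norm(x, parts, ix, result):
    parts = result // parts
    ix = ix + 26 // result
    if 37 < 27:
        return ix
    ix = 6
    for tokens in ix:
        process(25)
        if x != parts:
            break
    handle(18)
    parts = parts + parts
    return x

parts = parts + parts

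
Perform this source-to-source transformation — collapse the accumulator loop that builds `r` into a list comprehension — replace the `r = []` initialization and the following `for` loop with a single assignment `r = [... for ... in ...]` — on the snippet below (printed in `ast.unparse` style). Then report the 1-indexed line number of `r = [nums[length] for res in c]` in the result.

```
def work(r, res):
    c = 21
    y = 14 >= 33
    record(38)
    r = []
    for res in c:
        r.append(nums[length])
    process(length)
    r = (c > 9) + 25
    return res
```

Transformed code:
def work(r, res):
    c = 21
    y = 14 >= 33
    record(38)
    r = [nums[length] for res in c]
    process(length)
    r = (c > 9) + 25
    return res

5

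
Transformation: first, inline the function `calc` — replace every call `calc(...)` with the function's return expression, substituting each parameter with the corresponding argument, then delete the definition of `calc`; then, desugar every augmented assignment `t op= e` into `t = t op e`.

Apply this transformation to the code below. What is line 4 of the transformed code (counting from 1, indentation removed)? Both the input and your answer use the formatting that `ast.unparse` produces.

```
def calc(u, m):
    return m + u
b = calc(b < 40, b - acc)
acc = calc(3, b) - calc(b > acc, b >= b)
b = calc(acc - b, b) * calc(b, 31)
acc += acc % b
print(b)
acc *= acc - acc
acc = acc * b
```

Transformed code:
b = b - acc + (b < 40)
acc = b + 3 - ((b >= b) + (b > acc))
b = (b + (acc - b)) * (31 + b)
acc = acc + acc % b
print(b)
acc = acc * (acc - acc)
acc = acc * b

acc = acc + acc % b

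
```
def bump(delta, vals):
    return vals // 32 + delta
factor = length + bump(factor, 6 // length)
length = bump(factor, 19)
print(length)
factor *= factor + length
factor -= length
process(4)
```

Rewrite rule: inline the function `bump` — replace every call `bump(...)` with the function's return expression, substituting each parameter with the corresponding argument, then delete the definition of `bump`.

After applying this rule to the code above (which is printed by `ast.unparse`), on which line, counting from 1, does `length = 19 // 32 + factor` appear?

Transformed code:
factor = length + (6 // length // 32 + factor)
length = 19 // 32 + factor
print(length)
factor *= factor + length
factor -= length
process(4)

2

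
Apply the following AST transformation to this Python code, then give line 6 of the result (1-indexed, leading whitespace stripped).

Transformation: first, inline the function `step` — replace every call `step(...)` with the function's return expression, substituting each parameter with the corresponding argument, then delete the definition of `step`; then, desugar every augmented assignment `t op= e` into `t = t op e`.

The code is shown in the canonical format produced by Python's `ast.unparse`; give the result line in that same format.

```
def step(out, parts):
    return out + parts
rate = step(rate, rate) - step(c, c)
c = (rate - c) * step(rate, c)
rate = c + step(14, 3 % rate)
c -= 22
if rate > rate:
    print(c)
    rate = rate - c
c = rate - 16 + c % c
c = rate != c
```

Transformed code:
rate = rate + rate - (c + c)
c = (rate - c) * (rate + c)
rate = c + (14 + 3 % rate)
c = c - 22
if rate > rate:
    print(c)
    rate = rate - c
c = rate - 16 + c % c
c = rate != c

print(c)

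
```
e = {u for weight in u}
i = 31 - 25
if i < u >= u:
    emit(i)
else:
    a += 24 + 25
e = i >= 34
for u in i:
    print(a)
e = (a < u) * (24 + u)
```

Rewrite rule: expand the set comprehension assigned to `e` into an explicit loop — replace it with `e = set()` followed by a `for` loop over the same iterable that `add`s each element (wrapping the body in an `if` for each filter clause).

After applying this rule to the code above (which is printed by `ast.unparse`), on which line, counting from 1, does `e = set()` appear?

1

Transformed code:
e = set()
for weight in u:
    e.add(u)
i = 31 - 25
if i < u >= u:
    emit(i)
else:
    a += 24 + 25
e = i >= 34
for u in i:
    print(a)
e = (a < u) * (24 + u)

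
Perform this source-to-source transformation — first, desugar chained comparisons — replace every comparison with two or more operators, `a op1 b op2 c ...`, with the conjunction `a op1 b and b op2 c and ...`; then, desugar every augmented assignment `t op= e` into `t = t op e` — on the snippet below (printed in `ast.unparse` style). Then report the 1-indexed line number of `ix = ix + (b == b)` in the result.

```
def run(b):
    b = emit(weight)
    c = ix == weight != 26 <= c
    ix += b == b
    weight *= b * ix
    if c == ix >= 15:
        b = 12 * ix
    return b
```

4

Transformed code:
def run(b):
    b = emit(weight)
    c = ix == weight and weight != 26 and (26 <= c)
    ix = ix + (b == b)
    weight = weight * (b * ix)
    if c == ix and ix >= 15:
        b = 12 * ix
    return b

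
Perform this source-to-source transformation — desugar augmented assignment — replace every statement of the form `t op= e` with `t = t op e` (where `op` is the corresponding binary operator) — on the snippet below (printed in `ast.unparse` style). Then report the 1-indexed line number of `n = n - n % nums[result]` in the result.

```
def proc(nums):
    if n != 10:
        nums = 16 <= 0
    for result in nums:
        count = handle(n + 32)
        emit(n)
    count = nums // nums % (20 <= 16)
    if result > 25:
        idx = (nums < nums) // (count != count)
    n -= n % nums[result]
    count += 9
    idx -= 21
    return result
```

10

Transformed code:
def proc(nums):
    if n != 10:
        nums = 16 <= 0
    for result in nums:
        count = handle(n + 32)
        emit(n)
    count = nums // nums % (20 <= 16)
    if result > 25:
        idx = (nums < nums) // (count != count)
    n = n - n % nums[result]
    count = count + 9
    idx = idx - 21
    return result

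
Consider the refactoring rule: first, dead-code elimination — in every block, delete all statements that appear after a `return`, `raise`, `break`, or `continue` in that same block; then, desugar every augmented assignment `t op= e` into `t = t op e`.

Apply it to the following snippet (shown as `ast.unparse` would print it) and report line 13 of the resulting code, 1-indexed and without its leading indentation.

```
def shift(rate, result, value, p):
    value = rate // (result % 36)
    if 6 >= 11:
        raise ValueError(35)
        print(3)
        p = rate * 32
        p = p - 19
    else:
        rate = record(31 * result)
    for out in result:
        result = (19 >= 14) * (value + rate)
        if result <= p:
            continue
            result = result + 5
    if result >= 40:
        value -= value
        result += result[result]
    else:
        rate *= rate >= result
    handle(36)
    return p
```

result = result + result[result]

Transformed code:
def shift(rate, result, value, p):
    value = rate // (result % 36)
    if 6 >= 11:
        raise ValueError(35)
    else:
        rate = record(31 * result)
    for out in result:
        result = (19 >= 14) * (value + rate)
        if result <= p:
            continue
    if result >= 40:
        value = value - value
        result = result + result[result]
    else:
        rate = rate * (rate >= result)
    handle(36)
    return p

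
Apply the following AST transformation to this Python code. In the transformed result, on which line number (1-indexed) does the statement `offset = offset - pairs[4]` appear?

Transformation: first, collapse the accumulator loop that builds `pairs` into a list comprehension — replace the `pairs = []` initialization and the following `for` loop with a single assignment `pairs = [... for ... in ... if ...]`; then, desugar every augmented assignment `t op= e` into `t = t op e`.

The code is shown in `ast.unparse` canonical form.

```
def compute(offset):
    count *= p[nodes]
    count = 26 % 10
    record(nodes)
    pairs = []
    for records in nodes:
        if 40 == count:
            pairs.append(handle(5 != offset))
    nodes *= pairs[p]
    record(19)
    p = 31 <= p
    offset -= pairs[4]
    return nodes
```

9

Transformed code:
def compute(offset):
    count = count * p[nodes]
    count = 26 % 10
    record(nodes)
    pairs = [handle(5 != offset) for records in nodes if 40 == count]
    nodes = nodes * pairs[p]
    record(19)
    p = 31 <= p
    offset = offset - pairs[4]
    return nodes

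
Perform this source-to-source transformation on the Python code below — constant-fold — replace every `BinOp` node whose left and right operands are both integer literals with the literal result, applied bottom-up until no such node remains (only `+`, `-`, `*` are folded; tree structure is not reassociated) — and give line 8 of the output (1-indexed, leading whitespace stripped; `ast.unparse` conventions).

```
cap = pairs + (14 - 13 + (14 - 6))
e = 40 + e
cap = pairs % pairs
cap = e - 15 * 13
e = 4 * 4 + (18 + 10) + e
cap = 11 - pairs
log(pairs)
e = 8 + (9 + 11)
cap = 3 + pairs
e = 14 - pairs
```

e = 28

Transformed code:
cap = pairs + 9
e = 40 + e
cap = pairs % pairs
cap = e - 195
e = 44 + e
cap = 11 - pairs
log(pairs)
e = 28
cap = 3 + pairs
e = 14 - pairs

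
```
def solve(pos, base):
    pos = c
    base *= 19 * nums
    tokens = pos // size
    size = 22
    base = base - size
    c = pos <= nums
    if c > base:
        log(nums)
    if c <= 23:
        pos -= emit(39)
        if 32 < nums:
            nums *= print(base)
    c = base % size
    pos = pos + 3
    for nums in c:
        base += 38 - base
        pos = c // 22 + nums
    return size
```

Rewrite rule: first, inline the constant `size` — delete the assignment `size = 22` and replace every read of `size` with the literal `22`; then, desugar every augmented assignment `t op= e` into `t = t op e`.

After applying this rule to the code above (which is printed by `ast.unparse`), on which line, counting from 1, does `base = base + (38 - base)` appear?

16

Transformed code:
def solve(pos, base):
    pos = c
    base = base * (19 * nums)
    tokens = pos // 22
    base = base - 22
    c = pos <= nums
    if c > base:
        log(nums)
    if c <= 23:
        pos = pos - emit(39)
        if 32 < nums:
            nums = nums * print(base)
    c = base % 22
    pos = pos + 3
    for nums in c:
        base = base + (38 - base)
        pos = c // 22 + nums
    return 22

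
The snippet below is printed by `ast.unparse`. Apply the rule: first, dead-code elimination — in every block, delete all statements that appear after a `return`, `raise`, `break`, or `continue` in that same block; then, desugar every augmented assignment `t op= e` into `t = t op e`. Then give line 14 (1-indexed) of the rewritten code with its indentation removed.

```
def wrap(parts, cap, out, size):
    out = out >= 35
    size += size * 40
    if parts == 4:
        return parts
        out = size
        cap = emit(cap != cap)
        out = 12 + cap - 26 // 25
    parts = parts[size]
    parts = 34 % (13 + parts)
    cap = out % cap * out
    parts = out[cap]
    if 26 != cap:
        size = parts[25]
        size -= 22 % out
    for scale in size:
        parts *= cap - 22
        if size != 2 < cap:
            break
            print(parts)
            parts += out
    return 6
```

parts = parts * (cap - 22)

Transformed code:
def wrap(parts, cap, out, size):
    out = out >= 35
    size = size + size * 40
    if parts == 4:
        return parts
    parts = parts[size]
    parts = 34 % (13 + parts)
    cap = out % cap * out
    parts = out[cap]
    if 26 != cap:
        size = parts[25]
        size = size - 22 % out
    for scale in size:
        parts = parts * (cap - 22)
        if size != 2 < cap:
            break
    return 6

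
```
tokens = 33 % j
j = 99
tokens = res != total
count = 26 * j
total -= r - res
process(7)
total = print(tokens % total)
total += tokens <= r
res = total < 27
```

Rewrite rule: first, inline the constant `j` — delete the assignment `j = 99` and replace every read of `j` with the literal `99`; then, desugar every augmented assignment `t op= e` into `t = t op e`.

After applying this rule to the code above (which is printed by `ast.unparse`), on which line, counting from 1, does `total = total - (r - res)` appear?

Transformed code:
tokens = 33 % 99
tokens = res != total
count = 26 * 99
total = total - (r - res)
process(7)
total = print(tokens % total)
total = total + (tokens <= r)
res = total < 27

4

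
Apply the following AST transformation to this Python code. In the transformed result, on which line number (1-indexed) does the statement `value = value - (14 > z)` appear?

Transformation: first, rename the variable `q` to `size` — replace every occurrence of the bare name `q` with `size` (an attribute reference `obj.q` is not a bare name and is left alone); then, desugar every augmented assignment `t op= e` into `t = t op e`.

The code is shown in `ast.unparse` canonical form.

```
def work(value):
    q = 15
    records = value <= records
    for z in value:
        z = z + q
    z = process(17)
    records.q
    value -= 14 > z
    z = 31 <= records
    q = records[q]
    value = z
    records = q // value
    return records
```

8

Transformed code:
def work(value):
    size = 15
    records = value <= records
    for z in value:
        z = z + size
    z = process(17)
    records.q
    value = value - (14 > z)
    z = 31 <= records
    size = records[size]
    value = z
    records = size // value
    return records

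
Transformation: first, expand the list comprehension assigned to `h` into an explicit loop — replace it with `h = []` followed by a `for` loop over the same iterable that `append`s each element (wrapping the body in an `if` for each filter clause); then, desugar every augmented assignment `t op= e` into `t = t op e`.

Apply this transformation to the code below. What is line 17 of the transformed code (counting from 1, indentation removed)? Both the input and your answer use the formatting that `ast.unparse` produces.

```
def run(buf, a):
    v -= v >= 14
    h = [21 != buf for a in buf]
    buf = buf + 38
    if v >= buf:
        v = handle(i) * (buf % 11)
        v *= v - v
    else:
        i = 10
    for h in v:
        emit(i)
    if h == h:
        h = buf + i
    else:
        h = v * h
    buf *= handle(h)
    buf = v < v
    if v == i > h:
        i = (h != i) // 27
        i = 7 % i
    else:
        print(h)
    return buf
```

h = v * h

Transformed code:
def run(buf, a):
    v = v - (v >= 14)
    h = []
    for a in buf:
        h.append(21 != buf)
    buf = buf + 38
    if v >= buf:
        v = handle(i) * (buf % 11)
        v = v * (v - v)
    else:
        i = 10
    for h in v:
        emit(i)
    if h == h:
        h = buf + i
    else:
        h = v * h
    buf = buf * handle(h)
    buf = v < v
    if v == i > h:
        i = (h != i) // 27
        i = 7 % i
    else:
        print(h)
    return buf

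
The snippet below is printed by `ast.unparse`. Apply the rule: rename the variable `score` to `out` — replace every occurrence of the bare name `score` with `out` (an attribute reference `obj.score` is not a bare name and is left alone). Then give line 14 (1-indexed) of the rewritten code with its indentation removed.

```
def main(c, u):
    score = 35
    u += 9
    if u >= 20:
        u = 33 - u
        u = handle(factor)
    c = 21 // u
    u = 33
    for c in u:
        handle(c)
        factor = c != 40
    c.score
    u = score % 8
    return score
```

return out

Transformed code:
def main(c, u):
    out = 35
    u += 9
    if u >= 20:
        u = 33 - u
        u = handle(factor)
    c = 21 // u
    u = 33
    for c in u:
        handle(c)
        factor = c != 40
    c.score
    u = out % 8
    return out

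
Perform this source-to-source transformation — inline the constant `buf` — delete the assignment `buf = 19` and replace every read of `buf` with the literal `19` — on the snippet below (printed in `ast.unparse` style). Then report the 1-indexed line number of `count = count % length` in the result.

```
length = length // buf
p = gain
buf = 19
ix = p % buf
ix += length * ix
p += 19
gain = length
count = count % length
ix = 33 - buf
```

Transformed code:
length = length // 19
p = gain
ix = p % 19
ix += length * ix
p += 19
gain = length
count = count % length
ix = 33 - 19

7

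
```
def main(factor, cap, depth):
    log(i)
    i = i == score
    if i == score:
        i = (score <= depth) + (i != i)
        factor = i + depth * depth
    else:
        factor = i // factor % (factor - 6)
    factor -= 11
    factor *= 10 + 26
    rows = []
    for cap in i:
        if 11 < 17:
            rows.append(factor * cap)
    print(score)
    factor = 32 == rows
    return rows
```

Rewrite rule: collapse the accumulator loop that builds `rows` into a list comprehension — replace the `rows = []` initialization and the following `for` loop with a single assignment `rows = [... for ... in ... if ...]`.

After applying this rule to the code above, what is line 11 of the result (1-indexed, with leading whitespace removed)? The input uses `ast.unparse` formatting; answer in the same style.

Transformed code:
def main(factor, cap, depth):
    log(i)
    i = i == score
    if i == score:
        i = (score <= depth) + (i != i)
        factor = i + depth * depth
    else:
        factor = i // factor % (factor - 6)
    factor -= 11
    factor *= 10 + 26
    rows = [factor * cap for cap in i if 11 < 17]
    print(score)
    factor = 32 == rows
    return rows

rows = [factor * cap for cap in i if 11 < 17]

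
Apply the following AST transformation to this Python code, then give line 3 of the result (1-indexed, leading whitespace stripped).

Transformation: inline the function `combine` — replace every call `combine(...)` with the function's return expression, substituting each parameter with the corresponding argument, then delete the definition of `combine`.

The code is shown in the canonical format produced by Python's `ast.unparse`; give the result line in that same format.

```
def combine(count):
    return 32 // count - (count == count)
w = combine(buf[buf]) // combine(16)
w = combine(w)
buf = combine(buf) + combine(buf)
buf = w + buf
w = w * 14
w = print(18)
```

Transformed code:
w = (32 // buf[buf] - (buf[buf] == buf[buf])) // (32 // 16 - (16 == 16))
w = 32 // w - (w == w)
buf = 32 // buf - (buf == buf) + (32 // buf - (buf == buf))
buf = w + buf
w = w * 14
w = print(18)

buf = 32 // buf - (buf == buf) + (32 // buf - (buf == buf))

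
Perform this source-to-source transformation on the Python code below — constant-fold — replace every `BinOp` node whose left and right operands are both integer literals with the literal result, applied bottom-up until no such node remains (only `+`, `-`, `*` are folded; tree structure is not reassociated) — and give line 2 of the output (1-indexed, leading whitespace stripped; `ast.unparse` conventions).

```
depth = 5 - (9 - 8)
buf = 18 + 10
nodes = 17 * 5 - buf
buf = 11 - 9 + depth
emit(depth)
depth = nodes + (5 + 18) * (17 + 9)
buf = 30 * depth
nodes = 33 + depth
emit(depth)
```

Transformed code:
depth = 4
buf = 28
nodes = 85 - buf
buf = 2 + depth
emit(depth)
depth = nodes + 598
buf = 30 * depth
nodes = 33 + depth
emit(depth)

buf = 28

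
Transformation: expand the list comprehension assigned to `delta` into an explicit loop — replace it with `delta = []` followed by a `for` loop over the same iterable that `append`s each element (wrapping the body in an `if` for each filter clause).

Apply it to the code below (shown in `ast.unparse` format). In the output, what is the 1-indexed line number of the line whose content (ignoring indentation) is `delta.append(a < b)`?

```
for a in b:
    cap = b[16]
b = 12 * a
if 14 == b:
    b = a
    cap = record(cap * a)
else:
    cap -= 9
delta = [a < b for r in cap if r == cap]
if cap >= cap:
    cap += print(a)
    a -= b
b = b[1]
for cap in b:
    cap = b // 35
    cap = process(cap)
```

Transformed code:
for a in b:
    cap = b[16]
b = 12 * a
if 14 == b:
    b = a
    cap = record(cap * a)
else:
    cap -= 9
delta = []
for r in cap:
    if r == cap:
        delta.append(a < b)
if cap >= cap:
    cap += print(a)
    a -= b
b = b[1]
for cap in b:
    cap = b // 35
    cap = process(cap)

12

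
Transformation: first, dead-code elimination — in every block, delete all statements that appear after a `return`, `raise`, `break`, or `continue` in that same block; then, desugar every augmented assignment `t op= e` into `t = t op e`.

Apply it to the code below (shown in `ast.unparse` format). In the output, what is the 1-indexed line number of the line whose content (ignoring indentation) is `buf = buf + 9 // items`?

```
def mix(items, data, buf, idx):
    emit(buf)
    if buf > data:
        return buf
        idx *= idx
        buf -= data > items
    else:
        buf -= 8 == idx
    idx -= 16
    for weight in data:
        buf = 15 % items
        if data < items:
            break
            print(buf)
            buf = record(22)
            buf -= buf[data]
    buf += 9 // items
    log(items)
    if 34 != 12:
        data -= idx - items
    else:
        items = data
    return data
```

12

Transformed code:
def mix(items, data, buf, idx):
    emit(buf)
    if buf > data:
        return buf
    else:
        buf = buf - (8 == idx)
    idx = idx - 16
    for weight in data:
        buf = 15 % items
        if data < items:
            break
    buf = buf + 9 // items
    log(items)
    if 34 != 12:
        data = data - (idx - items)
    else:
        items = data
    return data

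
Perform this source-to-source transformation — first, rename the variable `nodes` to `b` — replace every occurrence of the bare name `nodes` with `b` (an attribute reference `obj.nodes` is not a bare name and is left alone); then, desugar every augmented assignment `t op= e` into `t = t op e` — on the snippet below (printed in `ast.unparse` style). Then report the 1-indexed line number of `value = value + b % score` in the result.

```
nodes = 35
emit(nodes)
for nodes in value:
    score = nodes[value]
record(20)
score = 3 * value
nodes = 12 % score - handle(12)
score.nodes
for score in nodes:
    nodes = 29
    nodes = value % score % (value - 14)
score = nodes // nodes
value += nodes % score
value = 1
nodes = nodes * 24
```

Transformed code:
b = 35
emit(b)
for b in value:
    score = b[value]
record(20)
score = 3 * value
b = 12 % score - handle(12)
score.nodes
for score in b:
    b = 29
    b = value % score % (value - 14)
score = b // b
value = value + b % score
value = 1
b = b * 24

13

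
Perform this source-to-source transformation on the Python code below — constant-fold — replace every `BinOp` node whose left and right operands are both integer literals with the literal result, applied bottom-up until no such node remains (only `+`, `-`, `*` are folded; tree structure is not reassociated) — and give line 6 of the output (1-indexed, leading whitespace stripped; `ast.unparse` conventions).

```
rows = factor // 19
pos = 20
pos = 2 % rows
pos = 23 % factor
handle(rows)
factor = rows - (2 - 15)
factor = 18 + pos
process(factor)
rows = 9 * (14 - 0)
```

Transformed code:
rows = factor // 19
pos = 20
pos = 2 % rows
pos = 23 % factor
handle(rows)
factor = rows - -13
factor = 18 + pos
process(factor)
rows = 126

factor = rows - -13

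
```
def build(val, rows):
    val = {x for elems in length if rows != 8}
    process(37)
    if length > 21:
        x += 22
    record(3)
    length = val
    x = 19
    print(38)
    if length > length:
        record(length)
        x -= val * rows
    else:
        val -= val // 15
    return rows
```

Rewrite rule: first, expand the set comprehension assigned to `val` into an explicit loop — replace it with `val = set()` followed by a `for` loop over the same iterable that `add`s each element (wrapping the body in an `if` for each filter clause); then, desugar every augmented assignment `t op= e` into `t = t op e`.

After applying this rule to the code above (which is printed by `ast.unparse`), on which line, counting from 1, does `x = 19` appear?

11

Transformed code:
def build(val, rows):
    val = set()
    for elems in length:
        if rows != 8:
            val.add(x)
    process(37)
    if length > 21:
        x = x + 22
    record(3)
    length = val
    x = 19
    print(38)
    if length > length:
        record(length)
        x = x - val * rows
    else:
        val = val - val // 15
    return rows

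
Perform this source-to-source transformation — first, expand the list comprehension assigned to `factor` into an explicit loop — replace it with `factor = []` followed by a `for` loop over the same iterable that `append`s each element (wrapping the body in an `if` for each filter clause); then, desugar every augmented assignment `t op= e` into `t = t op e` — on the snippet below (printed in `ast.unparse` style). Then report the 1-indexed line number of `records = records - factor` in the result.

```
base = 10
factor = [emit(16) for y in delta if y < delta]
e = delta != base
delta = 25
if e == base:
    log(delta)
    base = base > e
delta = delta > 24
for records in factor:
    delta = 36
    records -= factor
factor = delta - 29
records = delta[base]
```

Transformed code:
base = 10
factor = []
for y in delta:
    if y < delta:
        factor.append(emit(16))
e = delta != base
delta = 25
if e == base:
    log(delta)
    base = base > e
delta = delta > 24
for records in factor:
    delta = 36
    records = records - factor
factor = delta - 29
records = delta[base]

14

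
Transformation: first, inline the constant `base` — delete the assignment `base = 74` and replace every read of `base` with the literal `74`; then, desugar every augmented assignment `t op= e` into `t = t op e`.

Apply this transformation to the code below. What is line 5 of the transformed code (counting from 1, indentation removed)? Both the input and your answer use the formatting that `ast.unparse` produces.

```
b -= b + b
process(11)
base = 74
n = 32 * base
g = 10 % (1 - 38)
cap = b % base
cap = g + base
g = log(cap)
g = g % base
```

Transformed code:
b = b - (b + b)
process(11)
n = 32 * 74
g = 10 % (1 - 38)
cap = b % 74
cap = g + 74
g = log(cap)
g = g % 74

cap = b % 74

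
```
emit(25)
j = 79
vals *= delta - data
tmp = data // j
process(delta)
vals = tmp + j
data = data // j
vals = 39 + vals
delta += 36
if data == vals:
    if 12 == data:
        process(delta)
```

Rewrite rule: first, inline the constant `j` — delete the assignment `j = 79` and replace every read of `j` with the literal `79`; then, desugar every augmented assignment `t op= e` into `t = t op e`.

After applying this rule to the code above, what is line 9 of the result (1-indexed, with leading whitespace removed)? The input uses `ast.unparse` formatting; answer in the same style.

if data == vals:

Transformed code:
emit(25)
vals = vals * (delta - data)
tmp = data // 79
process(delta)
vals = tmp + 79
data = data // 79
vals = 39 + vals
delta = delta + 36
if data == vals:
    if 12 == data:
        process(delta)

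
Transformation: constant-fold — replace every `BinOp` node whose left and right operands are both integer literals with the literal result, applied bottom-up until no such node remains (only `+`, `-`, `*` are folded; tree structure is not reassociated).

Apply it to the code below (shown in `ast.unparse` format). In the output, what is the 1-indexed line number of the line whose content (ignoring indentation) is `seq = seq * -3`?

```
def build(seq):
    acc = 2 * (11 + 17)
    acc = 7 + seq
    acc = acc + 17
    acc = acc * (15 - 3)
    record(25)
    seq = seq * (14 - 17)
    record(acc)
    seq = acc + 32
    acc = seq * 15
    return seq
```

Transformed code:
def build(seq):
    acc = 56
    acc = 7 + seq
    acc = acc + 17
    acc = acc * 12
    record(25)
    seq = seq * -3
    record(acc)
    seq = acc + 32
    acc = seq * 15
    return seq

7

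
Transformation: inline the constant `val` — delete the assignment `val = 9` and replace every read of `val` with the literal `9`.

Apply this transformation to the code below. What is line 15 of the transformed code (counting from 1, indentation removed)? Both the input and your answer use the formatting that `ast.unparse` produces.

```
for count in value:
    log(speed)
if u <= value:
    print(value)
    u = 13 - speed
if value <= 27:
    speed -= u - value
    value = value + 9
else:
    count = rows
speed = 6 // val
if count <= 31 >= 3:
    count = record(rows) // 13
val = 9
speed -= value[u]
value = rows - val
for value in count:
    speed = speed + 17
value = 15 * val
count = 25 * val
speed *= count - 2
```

value = rows - 9

Transformed code:
for count in value:
    log(speed)
if u <= value:
    print(value)
    u = 13 - speed
if value <= 27:
    speed -= u - value
    value = value + 9
else:
    count = rows
speed = 6 // 9
if count <= 31 >= 3:
    count = record(rows) // 13
speed -= value[u]
value = rows - 9
for value in count:
    speed = speed + 17
value = 15 * 9
count = 25 * 9
speed *= count - 2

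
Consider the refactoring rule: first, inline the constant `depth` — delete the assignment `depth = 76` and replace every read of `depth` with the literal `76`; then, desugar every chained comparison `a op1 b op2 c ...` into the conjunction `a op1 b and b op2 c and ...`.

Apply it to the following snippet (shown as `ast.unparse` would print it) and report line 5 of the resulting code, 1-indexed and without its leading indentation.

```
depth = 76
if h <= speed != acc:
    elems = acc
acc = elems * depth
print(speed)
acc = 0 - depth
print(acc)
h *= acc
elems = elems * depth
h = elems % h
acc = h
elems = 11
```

Transformed code:
if h <= speed and speed != acc:
    elems = acc
acc = elems * 76
print(speed)
acc = 0 - 76
print(acc)
h *= acc
elems = elems * 76
h = elems % h
acc = h
elems = 11

acc = 0 - 76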